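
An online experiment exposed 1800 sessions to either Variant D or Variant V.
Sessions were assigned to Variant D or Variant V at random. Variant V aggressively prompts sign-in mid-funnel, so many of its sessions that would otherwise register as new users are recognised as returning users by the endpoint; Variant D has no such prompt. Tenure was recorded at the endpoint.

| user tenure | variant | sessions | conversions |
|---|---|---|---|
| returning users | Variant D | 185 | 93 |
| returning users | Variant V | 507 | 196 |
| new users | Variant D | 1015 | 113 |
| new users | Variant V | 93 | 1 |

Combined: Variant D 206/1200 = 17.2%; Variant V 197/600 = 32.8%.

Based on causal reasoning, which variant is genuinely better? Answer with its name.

Variant V

Within every user tenure level Variant D has the higher rate, yet pooled Variant V does — Simpson's reversal.
User tenure lies on the pathway variant → user tenure → outcome, so adjusting for it blocks the indirect effect. For the total causal effect of variant, use the unadjusted pooled rates.
Pooled: Variant D 17.2% vs Variant V 32.8%; Variant V is higher overall.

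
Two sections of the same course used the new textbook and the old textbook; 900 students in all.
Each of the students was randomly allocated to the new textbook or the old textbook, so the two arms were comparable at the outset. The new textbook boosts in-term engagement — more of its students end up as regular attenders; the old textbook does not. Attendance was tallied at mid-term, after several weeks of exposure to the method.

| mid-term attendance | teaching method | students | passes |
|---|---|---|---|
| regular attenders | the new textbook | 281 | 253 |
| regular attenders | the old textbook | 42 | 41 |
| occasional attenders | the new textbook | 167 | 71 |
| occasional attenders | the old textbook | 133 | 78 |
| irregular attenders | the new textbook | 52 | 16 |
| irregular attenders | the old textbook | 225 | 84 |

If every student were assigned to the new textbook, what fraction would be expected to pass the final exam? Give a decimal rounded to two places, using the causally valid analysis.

0.68

Within every mid-term attendance level the old textbook has the higher rate, yet pooled the new textbook does — Simpson's reversal.
Mid-term attendance lies on the pathway teaching method → mid-term attendance → outcome, so adjusting for it blocks the indirect effect. For the total causal effect of teaching method, use the unadjusted pooled rates.
So P(outcome | do(the new textbook)) is just the pooled rate for the new textbook: 340/500 = 0.680.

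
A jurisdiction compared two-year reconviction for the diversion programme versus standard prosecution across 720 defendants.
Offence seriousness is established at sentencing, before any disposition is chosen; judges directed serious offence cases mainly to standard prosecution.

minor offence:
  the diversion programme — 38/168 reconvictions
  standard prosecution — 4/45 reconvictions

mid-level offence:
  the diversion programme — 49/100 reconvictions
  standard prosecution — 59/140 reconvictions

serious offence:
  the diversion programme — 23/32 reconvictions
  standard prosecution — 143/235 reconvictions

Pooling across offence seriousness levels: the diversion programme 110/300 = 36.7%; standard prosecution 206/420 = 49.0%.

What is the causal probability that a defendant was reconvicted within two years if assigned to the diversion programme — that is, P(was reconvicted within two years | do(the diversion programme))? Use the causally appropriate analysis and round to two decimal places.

Offence seriousness differs across dispositions for reasons unrelated to any effect of the disposition itself, and it separately predicts the outcome — a classic confounder. We must compare within offence seriousness levels.
Standardising the diversion programme to the population offence seriousness mix: 0.296·38/168 + 0.333·49/100 + 0.371·23/32 = 0.497.

0.50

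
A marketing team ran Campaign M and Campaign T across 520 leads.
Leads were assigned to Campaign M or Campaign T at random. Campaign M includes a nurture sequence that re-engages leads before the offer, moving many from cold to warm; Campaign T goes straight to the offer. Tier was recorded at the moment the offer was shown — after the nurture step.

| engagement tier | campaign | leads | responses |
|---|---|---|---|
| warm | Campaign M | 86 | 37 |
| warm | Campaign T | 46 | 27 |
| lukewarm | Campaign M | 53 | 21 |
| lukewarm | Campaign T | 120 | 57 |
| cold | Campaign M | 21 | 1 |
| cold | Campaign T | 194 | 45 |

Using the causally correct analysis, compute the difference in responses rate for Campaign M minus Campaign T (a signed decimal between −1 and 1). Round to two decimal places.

+0.01

Engagement tier here is a post-treatment variable shaped by the campaign; conditioning on it would introduce bias rather than remove it. The overall comparison is the causal one.
The causal difference is the pooled difference: 0.369 − 0.358 = +0.010.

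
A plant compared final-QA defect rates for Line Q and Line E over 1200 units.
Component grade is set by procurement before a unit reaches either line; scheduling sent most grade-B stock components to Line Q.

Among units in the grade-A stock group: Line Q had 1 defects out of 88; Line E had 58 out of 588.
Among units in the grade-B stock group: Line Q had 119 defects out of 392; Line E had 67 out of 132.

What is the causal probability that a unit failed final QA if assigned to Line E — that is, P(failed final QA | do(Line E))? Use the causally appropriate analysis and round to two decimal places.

Line Q is lower inside every component grade stratum but Line E is lower in aggregate. Whether to stratify depends on how component grade relates to the line.
Component grade is set before the line has any effect — it is not caused by the line — and it independently drives the outcome. That makes it a confounder, so the causal comparison is within component grade levels.
Standardising Line E to the population component grade mix: 0.563·58/588 + 0.437·67/132 = 0.277.

0.28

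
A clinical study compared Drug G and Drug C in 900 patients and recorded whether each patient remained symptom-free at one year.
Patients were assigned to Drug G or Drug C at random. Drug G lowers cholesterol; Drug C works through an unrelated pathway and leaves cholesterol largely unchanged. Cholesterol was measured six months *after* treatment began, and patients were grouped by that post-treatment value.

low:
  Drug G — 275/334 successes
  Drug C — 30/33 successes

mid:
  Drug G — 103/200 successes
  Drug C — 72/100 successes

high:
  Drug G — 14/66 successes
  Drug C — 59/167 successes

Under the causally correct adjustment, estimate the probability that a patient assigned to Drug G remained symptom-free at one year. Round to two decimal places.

The stratified and pooled comparisons disagree (Drug C wins within each cholesterol; Drug G wins overall), so the answer turns on the causal role of cholesterol.
The distribution of cholesterol is itself part of what the drug does — it is an intermediate outcome. Holding it fixed would remove that part of the effect; the total effect is the pooled difference.
So P(outcome | do(Drug G)) is just the pooled rate for Drug G: 392/600 = 0.653.

0.65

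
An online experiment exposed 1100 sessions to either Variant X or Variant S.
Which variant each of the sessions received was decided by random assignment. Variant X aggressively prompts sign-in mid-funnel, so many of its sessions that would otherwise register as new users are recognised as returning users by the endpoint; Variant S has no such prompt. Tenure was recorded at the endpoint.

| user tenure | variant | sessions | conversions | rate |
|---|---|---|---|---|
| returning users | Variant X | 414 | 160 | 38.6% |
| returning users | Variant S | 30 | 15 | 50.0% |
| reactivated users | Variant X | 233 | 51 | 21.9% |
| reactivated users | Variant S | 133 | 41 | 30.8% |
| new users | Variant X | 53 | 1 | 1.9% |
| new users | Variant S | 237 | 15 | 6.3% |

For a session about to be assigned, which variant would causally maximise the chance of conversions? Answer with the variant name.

The stratified and pooled comparisons disagree (Variant S wins within each user tenure; Variant X wins overall), so the answer turns on the causal role of user tenure.
User tenure here is a post-treatment variable shaped by the variant; conditioning on it would introduce bias rather than remove it. The overall comparison is the causal one.
Pooled: Variant X 30.3% vs Variant S 17.8%; Variant X is higher overall.

Variant X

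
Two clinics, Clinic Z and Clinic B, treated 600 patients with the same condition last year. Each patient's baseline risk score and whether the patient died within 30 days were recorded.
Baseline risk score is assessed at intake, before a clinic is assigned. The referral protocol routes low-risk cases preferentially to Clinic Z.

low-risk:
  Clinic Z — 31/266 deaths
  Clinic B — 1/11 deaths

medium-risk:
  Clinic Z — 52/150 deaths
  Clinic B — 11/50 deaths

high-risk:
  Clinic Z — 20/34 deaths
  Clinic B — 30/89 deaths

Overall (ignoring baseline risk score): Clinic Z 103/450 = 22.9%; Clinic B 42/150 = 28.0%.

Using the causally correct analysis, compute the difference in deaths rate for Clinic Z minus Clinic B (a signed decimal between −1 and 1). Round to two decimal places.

Here baseline risk score is a common cause — it drives both which clinic a case falls under and the outcome. The crude comparison mixes populations; the stratum-specific rates are the causally relevant ones.
Adjusting over the population distribution of baseline risk score: 0.462·(0.117−0.091) + 0.333·(0.347−0.220) + 0.205·(0.588−0.337) = +0.106.

+0.11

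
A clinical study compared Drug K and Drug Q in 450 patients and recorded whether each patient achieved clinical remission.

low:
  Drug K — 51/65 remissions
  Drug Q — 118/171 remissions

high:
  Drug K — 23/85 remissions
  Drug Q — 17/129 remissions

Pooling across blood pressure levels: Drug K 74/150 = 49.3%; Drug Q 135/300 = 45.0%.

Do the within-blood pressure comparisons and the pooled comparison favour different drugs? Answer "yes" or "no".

Within each blood pressure level (low 78.5% vs 69.0%; high 27.1% vs 13.2%), Drug K has the higher rate every time. Pooled: 49.3% vs 45.0% — Drug K has the higher rate overall. They agree.

no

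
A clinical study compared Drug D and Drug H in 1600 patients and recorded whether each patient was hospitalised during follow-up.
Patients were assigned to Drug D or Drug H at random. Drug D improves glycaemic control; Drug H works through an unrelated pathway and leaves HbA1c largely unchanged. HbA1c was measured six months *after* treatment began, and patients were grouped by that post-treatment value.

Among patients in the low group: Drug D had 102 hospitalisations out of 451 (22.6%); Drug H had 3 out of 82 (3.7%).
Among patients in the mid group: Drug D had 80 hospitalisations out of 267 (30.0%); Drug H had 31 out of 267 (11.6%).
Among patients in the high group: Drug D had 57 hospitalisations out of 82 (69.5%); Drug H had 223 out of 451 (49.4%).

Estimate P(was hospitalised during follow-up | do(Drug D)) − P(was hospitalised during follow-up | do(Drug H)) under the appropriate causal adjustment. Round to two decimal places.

HbA1c lies on the pathway drug → HbA1c → outcome, so adjusting for it blocks the indirect effect. For the total causal effect of drug, use the unadjusted pooled rates.
The causal difference is the pooled difference: 0.299 − 0.321 = -0.022.

-0.02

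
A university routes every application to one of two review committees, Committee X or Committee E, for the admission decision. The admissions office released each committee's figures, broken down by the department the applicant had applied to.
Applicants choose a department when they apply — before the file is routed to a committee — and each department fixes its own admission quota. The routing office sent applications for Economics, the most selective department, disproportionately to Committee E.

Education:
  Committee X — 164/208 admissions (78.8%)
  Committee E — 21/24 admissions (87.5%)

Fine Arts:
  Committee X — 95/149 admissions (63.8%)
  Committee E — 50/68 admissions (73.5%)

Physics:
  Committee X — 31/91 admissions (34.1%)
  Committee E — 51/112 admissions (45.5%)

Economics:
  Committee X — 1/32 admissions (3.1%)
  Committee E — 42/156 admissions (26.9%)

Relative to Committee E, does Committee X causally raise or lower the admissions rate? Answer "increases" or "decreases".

decreases

Department differs across review committees for reasons unrelated to any effect of the review committee itself, and it separately predicts the outcome — a classic confounder. We must compare within department levels.
Within each level — Education: 78.8% vs 87.5%; Fine Arts: 63.8% vs 73.5%; Physics: 34.1% vs 45.5%; Economics: 3.1% vs 26.9% — Committee E is higher every time.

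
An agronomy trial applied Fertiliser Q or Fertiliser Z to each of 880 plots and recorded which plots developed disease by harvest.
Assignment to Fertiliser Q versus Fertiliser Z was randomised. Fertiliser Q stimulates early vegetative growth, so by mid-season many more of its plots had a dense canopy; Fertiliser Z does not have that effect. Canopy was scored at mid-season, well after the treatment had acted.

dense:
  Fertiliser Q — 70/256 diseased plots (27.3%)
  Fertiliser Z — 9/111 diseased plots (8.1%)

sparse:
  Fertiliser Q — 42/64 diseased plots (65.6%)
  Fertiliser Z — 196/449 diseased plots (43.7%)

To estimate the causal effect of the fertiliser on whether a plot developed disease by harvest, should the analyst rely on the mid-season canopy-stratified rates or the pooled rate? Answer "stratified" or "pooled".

Mid-season canopy is recorded after the fertiliser and is itself shifted by it — it sits on the causal path from fertiliser to outcome. Conditioning on a mediator would strip out part of the effect we want; the pooled comparison gives the total causal effect.
Pooled: Fertiliser Q 35.0% vs Fertiliser Z 36.6%; Fertiliser Q is lower overall.

pooled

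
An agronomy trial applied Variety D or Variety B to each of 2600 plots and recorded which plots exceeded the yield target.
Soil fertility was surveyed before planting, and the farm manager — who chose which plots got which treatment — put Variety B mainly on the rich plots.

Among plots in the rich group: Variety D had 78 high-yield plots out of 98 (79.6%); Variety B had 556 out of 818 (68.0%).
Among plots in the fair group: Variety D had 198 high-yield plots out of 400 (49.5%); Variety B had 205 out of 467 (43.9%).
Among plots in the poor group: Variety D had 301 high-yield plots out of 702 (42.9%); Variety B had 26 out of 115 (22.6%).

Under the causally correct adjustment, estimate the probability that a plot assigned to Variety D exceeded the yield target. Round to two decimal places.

0.58

Variety D is higher inside every soil fertility stratum but Variety B is higher in aggregate. Whether to stratify depends on how soil fertility relates to the variety.
Here soil fertility is a common cause — it drives both which variety a case falls under and the outcome. The crude comparison mixes populations; the stratum-specific rates are the causally relevant ones.
Standardising Variety D to the population soil fertility mix: 0.352·78/98 + 0.333·198/400 + 0.314·301/702 = 0.580.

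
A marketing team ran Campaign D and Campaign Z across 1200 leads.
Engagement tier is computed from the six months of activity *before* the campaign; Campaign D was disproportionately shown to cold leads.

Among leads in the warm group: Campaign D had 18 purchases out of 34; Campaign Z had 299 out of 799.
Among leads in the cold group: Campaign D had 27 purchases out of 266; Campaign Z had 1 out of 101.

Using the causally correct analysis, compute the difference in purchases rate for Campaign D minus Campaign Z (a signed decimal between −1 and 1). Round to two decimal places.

Engagement tier is set before the campaign has any effect — it is not caused by the campaign — and it independently drives the outcome. That makes it a confounder, so the causal comparison is within engagement tier levels.
Adjusting over the population distribution of engagement tier: 0.694·(0.529−0.374) + 0.306·(0.102−0.010) = +0.136.

+0.14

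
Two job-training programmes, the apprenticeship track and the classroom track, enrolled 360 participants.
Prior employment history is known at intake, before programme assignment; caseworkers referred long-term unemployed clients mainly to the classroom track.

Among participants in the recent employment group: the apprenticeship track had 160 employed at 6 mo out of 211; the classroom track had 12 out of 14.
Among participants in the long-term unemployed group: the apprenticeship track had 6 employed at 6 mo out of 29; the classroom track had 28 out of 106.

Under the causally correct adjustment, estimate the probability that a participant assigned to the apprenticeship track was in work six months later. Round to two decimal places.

Prior employment history differs across programmes for reasons unrelated to any effect of the programme itself, and it separately predicts the outcome — a classic confounder. We must compare within prior employment history levels.
Standardising the apprenticeship track to the population prior employment history mix: 0.625·160/211 + 0.375·6/29 = 0.552.

0.55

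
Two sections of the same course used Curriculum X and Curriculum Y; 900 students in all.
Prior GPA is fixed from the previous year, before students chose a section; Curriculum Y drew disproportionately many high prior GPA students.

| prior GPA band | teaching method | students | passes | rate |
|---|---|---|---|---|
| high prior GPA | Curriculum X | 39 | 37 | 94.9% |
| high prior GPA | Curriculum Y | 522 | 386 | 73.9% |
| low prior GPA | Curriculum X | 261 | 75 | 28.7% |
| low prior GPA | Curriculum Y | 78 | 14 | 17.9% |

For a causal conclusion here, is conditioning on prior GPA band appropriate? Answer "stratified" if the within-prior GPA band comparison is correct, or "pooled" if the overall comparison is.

Nothing the teaching method does changes prior GPA band; the imbalance is an allocation artefact. With prior GPA band also predicting the outcome, the pooled figure is confounded, and the within-stratum comparison is the causal one.
Within each level — high prior GPA: 94.9% vs 73.9%; low prior GPA: 28.7% vs 17.9% — Curriculum X is higher every time.

stratified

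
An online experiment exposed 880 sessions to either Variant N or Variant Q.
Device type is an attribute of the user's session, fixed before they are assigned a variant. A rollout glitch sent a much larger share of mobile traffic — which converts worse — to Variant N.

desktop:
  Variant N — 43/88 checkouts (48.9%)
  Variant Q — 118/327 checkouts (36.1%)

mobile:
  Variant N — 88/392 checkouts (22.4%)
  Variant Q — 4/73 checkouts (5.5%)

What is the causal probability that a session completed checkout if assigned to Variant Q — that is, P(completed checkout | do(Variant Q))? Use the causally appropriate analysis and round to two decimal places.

The device type-specific comparison favours Variant N throughout, but the pooled figures favour Variant Q. The question is whether to condition on device type.
The imbalance in device type arose from how sessions were allocated, not from anything the variant did; and device type independently affects the outcome. The pooled gap is confounded — condition on device type.
Standardising Variant Q to the population device type mix: 0.472·118/327 + 0.528·4/73 = 0.199.

0.20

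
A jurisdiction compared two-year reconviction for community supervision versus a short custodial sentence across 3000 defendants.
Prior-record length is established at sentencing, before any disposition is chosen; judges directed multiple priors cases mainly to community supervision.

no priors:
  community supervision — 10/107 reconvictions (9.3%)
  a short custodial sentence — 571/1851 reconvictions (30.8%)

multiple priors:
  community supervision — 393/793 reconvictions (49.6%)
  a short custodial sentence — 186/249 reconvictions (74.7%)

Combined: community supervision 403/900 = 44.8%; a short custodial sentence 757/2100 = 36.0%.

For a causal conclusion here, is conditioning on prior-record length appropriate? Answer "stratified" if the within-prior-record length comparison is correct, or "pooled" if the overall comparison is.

stratified

Nothing the disposition does changes prior-record length; the imbalance is an allocation artefact. With prior-record length also predicting the outcome, the pooled figure is confounded, and the within-stratum comparison is the causal one.
Within each level — no priors: 9.3% vs 30.8%; multiple priors: 49.6% vs 74.7% — community supervision is lower every time.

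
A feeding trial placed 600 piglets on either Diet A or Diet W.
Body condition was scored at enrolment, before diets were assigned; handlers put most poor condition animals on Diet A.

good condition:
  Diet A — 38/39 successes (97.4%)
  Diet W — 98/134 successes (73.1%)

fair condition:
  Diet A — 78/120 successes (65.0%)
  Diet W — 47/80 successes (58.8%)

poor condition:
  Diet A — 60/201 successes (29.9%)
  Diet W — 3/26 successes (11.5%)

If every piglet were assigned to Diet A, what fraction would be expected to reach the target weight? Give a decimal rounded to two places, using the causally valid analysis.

0.61

The starting body condition-specific comparison favours Diet A throughout, but the pooled figures favour Diet W. The question is whether to condition on starting body condition.
The imbalance in starting body condition arose from how piglets were allocated, not from anything the diet did; and starting body condition independently affects the outcome. The pooled gap is confounded — condition on starting body condition.
Standardising Diet A to the population starting body condition mix: 0.288·38/39 + 0.333·78/120 + 0.378·60/201 = 0.611.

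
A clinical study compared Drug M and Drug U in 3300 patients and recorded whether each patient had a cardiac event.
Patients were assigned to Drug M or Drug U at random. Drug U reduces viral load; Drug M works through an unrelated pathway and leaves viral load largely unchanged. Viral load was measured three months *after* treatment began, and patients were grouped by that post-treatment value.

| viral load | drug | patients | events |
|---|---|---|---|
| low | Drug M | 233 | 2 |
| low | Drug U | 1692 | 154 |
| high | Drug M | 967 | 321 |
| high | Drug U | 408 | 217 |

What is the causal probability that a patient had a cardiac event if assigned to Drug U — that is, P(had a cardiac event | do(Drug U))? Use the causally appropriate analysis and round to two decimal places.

0.18

The distribution of viral load is itself part of what the drug does — it is an intermediate outcome. Holding it fixed would remove that part of the effect; the total effect is the pooled difference.
So P(outcome | do(Drug U)) is just the pooled rate for Drug U: 371/2100 = 0.177.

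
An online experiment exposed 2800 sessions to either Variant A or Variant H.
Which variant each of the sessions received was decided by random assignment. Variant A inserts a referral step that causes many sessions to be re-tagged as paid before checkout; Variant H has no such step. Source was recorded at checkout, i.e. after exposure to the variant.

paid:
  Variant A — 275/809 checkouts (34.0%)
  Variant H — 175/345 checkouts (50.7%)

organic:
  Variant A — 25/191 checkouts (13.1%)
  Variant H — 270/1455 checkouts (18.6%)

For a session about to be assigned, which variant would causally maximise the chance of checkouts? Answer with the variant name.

Variant A

The distribution of traffic source is itself part of what the variant does — it is an intermediate outcome. Holding it fixed would remove that part of the effect; the total effect is the pooled difference.
Pooled: Variant A 30.0% vs Variant H 24.7%; Variant A is higher overall.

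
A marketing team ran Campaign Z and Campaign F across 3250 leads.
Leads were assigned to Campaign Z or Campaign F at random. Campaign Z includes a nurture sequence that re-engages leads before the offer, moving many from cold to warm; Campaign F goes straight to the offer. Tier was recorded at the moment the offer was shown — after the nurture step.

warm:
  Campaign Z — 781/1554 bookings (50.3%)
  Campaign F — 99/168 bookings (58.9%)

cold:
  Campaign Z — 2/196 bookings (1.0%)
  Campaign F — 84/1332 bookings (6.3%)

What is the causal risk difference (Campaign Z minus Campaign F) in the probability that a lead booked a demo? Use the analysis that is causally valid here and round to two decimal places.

Stratifying would compare campaigns among leads the campaigns themselves sorted into engagement tier groups — a form of selection on an intermediate. The unconditioned pooled rates give the total causal effect.
The causal difference is the pooled difference: 0.447 − 0.122 = +0.325.

+0.33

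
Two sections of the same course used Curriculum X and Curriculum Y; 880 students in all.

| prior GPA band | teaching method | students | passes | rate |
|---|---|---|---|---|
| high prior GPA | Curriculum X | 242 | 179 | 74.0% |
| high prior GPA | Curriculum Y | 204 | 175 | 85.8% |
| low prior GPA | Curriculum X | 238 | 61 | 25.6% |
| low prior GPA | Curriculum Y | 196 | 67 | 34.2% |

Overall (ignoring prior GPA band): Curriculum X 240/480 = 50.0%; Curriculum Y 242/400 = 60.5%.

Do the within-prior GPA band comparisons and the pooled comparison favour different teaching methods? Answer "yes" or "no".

no

Within each prior GPA band level (high prior GPA 74.0% vs 85.8%; low prior GPA 25.6% vs 34.2%), Curriculum Y has the higher rate every time. Pooled: 50.0% vs 60.5% — Curriculum Y has the higher rate overall. They agree.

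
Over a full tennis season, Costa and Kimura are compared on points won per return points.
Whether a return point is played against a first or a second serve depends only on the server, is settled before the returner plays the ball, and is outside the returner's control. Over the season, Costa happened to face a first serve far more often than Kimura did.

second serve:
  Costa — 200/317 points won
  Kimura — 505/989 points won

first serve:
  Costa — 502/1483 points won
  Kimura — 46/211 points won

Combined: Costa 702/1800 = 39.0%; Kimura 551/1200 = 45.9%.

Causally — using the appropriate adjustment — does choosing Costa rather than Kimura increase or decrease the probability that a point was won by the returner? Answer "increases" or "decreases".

The serve type-specific comparison favours Costa throughout, but the pooled figures favour Kimura. The question is whether to condition on serve type.
The imbalance in serve type arose from how return points were allocated, not from anything the player did; and serve type independently affects the outcome. The pooled gap is confounded — condition on serve type.
Within each level — second serve: 63.1% vs 51.1%; first serve: 33.9% vs 21.8% — Costa is higher every time.

increases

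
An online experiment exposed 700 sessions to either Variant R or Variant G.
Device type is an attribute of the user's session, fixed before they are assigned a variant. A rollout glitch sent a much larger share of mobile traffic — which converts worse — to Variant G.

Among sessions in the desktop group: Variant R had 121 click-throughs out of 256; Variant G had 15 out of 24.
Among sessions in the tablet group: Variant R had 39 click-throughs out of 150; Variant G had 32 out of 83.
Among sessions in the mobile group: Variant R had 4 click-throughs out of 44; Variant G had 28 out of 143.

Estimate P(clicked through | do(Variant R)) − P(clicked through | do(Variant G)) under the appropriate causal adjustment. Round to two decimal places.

Within every device type level Variant G has the higher rate, yet pooled Variant R does — Simpson's reversal.
Since device type is a pre-existing factor (not a product of the variant) and it affects the outcome on its own, it is a confounder. The stratified rates, not the pooled rate, identify the causal effect.
Adjusting over the population distribution of device type: 0.400·(0.473−0.625) + 0.333·(0.260−0.386) + 0.267·(0.091−0.196) = -0.131.

-0.13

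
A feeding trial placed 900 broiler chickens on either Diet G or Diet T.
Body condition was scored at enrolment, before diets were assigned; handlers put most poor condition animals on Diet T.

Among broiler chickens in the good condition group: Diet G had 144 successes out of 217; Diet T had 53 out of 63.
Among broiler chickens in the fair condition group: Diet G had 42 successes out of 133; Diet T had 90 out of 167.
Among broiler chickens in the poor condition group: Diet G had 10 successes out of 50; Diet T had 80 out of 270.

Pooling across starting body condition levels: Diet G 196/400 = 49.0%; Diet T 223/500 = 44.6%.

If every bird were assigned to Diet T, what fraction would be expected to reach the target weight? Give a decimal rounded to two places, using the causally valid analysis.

Starting body condition is set before the diet has any effect — it is not caused by the diet — and it independently drives the outcome. That makes it a confounder, so the causal comparison is within starting body condition levels.
Standardising Diet T to the population starting body condition mix: 0.311·53/63 + 0.333·90/167 + 0.356·80/270 = 0.547.

0.55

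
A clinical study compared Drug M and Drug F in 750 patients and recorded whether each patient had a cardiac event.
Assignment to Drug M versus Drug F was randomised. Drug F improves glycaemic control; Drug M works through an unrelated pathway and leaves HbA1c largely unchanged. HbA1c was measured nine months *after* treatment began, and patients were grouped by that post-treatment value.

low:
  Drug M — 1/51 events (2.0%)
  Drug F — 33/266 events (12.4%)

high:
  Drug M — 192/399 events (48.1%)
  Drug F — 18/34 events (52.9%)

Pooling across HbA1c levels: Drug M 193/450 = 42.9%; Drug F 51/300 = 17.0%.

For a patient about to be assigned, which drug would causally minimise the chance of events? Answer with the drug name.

The stratified and pooled comparisons disagree (Drug M wins within each HbA1c; Drug F wins overall), so the answer turns on the causal role of HbA1c.
HbA1c lies on the pathway drug → HbA1c → outcome, so adjusting for it blocks the indirect effect. For the total causal effect of drug, use the unadjusted pooled rates.
Pooled: Drug M 42.9% vs Drug F 17.0%; Drug F is lower overall.

Drug F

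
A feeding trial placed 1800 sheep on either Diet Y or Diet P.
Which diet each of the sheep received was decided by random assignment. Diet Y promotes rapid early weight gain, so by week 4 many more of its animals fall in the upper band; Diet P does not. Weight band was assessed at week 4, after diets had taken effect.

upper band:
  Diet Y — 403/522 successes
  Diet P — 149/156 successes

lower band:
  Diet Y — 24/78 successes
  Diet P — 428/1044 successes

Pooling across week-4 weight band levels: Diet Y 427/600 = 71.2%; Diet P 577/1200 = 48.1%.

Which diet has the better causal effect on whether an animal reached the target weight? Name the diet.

Diet Y

Stratifying would compare diets among sheep the diets themselves sorted into week-4 weight band groups — a form of selection on an intermediate. The unconditioned pooled rates give the total causal effect.
Pooled: Diet Y 71.2% vs Diet P 48.1%; Diet Y is higher overall.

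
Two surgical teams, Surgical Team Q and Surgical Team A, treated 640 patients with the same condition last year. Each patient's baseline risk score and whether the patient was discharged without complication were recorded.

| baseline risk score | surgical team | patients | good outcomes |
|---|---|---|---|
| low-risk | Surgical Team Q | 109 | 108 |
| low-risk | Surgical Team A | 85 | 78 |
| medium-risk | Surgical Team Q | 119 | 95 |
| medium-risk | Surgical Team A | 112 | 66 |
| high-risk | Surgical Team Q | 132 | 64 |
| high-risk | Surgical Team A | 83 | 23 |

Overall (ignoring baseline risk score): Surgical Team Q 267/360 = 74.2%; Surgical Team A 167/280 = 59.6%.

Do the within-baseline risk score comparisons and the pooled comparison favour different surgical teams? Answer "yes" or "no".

Within each baseline risk score level (low-risk 99.1% vs 91.8%; medium-risk 79.8% vs 58.9%; high-risk 48.5% vs 27.7%), Surgical Team Q has the higher rate every time. Pooled: 74.2% vs 59.6% — Surgical Team Q has the higher rate overall. They agree.

no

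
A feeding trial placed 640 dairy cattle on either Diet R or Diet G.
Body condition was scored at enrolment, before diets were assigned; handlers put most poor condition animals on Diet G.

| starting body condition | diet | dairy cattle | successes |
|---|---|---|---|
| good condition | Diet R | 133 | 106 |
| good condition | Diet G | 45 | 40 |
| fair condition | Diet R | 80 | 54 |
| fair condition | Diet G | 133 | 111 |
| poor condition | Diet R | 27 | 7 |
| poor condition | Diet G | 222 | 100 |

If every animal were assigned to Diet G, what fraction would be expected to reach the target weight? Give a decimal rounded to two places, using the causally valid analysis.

0.70

Diet G is higher inside every starting body condition stratum but Diet R is higher in aggregate. Whether to stratify depends on how starting body condition relates to the diet.
Starting body condition differs across diets for reasons unrelated to any effect of the diet itself, and it separately predicts the outcome — a classic confounder. We must compare within starting body condition levels.
Standardising Diet G to the population starting body condition mix: 0.278·40/45 + 0.333·111/133 + 0.389·100/222 = 0.700.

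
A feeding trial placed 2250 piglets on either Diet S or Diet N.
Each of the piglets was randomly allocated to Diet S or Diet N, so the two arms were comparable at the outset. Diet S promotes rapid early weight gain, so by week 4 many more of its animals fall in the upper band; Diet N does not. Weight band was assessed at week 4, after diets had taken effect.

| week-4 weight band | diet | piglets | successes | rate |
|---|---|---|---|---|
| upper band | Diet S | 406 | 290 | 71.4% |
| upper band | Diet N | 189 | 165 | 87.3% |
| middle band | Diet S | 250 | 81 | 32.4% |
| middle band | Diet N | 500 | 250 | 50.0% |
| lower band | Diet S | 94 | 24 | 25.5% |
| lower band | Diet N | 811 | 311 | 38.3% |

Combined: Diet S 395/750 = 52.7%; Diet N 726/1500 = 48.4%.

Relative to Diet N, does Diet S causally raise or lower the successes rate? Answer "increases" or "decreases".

increases

Week-4 weight band lies on the pathway diet → week-4 weight band → outcome, so adjusting for it blocks the indirect effect. For the total causal effect of diet, use the unadjusted pooled rates.
Pooled: Diet S 52.7% vs Diet N 48.4%; Diet S is higher overall.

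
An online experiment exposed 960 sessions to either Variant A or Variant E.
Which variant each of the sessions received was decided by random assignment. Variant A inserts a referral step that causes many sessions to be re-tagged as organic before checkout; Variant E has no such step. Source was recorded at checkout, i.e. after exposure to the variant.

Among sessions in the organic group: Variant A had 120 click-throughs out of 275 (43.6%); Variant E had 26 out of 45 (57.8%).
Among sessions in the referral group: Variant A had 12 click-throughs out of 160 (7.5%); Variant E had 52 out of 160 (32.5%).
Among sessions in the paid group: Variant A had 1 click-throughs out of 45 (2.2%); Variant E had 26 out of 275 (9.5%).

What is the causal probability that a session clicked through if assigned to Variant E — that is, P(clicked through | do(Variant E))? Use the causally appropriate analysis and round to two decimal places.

0.22

Stratifying would compare variants among sessions the variants themselves sorted into traffic source groups — a form of selection on an intermediate. The unconditioned pooled rates give the total causal effect.
So P(outcome | do(Variant E)) is just the pooled rate for Variant E: 104/480 = 0.217.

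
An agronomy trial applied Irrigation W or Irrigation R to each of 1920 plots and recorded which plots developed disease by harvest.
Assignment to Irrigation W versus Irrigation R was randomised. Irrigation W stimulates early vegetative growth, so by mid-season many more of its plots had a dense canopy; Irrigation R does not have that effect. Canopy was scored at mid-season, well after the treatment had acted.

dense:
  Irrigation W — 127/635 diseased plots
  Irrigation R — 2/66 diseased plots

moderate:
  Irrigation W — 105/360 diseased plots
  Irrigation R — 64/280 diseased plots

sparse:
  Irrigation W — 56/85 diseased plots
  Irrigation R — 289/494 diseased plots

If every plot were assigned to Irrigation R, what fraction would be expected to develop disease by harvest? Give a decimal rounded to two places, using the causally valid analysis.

Irrigation R is lower inside every mid-season canopy stratum but Irrigation W is lower in aggregate. Whether to stratify depends on how mid-season canopy relates to the irrigation.
Mid-season canopy is recorded after the irrigation and is itself shifted by it — it sits on the causal path from irrigation to outcome. Conditioning on a mediator would strip out part of the effect we want; the pooled comparison gives the total causal effect.
So P(outcome | do(Irrigation R)) is just the pooled rate for Irrigation R: 355/840 = 0.423.

0.42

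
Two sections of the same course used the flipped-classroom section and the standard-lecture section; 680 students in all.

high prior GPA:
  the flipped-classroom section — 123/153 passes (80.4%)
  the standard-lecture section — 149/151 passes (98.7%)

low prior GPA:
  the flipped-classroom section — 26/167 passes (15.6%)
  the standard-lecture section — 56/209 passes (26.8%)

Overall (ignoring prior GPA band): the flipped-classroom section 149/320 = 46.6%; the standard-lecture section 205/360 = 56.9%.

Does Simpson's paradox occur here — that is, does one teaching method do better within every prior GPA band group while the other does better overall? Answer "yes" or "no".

Within each prior GPA band level (high prior GPA 80.4% vs 98.7%; low prior GPA 15.6% vs 26.8%), the standard-lecture section has the higher rate every time. Pooled: 46.6% vs 56.9% — the standard-lecture section has the higher rate overall. They agree.

no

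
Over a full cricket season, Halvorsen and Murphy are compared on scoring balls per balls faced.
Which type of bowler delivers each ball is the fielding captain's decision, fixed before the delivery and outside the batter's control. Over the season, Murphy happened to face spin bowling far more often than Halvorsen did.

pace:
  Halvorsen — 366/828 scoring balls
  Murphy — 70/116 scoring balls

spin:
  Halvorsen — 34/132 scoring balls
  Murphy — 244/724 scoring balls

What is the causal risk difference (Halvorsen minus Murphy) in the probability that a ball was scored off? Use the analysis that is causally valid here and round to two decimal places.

The imbalance in bowling type arose from how balls faced were allocated, not from anything the player did; and bowling type independently affects the outcome. The pooled gap is confounded — condition on bowling type.
Adjusting over the population distribution of bowling type: 0.524·(0.442−0.603) + 0.476·(0.258−0.337) = -0.122.

-0.12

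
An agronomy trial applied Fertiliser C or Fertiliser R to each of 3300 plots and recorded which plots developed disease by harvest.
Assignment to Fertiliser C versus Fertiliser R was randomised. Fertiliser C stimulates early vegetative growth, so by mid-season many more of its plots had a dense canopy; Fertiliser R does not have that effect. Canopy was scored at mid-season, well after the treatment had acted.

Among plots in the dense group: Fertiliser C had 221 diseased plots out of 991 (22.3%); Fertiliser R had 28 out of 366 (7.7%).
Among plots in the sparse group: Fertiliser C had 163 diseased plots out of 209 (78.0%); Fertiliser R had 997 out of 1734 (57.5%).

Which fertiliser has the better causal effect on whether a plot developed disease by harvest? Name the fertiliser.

Mid-season canopy lies on the pathway fertiliser → mid-season canopy → outcome, so adjusting for it blocks the indirect effect. For the total causal effect of fertiliser, use the unadjusted pooled rates.
Pooled: Fertiliser C 32.0% vs Fertiliser R 48.8%; Fertiliser C is lower overall.

Fertiliser C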